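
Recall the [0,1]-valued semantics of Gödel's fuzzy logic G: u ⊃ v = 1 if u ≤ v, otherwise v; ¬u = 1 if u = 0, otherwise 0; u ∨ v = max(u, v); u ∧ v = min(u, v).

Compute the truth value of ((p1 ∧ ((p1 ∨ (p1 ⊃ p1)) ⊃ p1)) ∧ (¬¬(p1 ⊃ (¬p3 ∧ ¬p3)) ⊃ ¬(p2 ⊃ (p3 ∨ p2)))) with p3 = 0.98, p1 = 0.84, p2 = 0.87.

0.84

(p1 ⊃ p1): 0.84 ≤ 0.84, so result = 1
(p1 ∨ (p1 ⊃ p1)) = max(0.84, 1) = 1
((p1 ∨ (p1 ⊃ p1)) ⊃ p1): 1 > 0.84, so result = 0.84
(p1 ∧ ((p1 ∨ (p1 ⊃ p1)) ⊃ p1)) = min(0.84, 0.84) = 0.84
¬p3: Gödel ¬ of 0.98 = 0 (operand ≠ 0)
¬p3: Gödel ¬ of 0.98 = 0 (operand ≠ 0)
(¬p3 ∧ ¬p3) = min(0, 0) = 0
(p1 ⊃ (¬p3 ∧ ¬p3)): 0.84 > 0, so result = 0
¬(p1 ⊃ (¬p3 ∧ ¬p3)): Gödel ¬ of 0 = 1 (operand is 0)
¬¬(p1 ⊃ (¬p3 ∧ ¬p3)): Gödel ¬ of 1 = 0 (operand ≠ 0)
(p3 ∨ p2) = max(0.98, 0.87) = 0.98
(p2 ⊃ (p3 ∨ p2)): 0.87 ≤ 0.98, so result = 1
¬(p2 ⊃ (p3 ∨ p2)): Gödel ¬ of 1 = 0 (operand ≠ 0)
(¬¬(p1 ⊃ (¬p3 ∧ ¬p3)) ⊃ ¬(p2 ⊃ (p3 ∨ p2))): 0 ≤ 0, so result = 1
((p1 ∧ ((p1 ∨ (p1 ⊃ p1)) ⊃ p1)) ∧ (¬¬(p1 ⊃ (¬p3 ∧ ¬p3)) ⊃ ¬(p2 ⊃ (p3 ∨ p2)))) = min(0.84, 1) = 0.84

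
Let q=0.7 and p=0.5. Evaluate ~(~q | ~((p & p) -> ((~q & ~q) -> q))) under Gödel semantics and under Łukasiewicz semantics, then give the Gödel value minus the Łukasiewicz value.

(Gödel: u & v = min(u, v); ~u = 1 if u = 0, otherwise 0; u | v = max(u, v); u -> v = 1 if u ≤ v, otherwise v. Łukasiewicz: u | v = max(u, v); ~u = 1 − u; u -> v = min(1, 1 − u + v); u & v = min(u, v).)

Gödel evaluation:
  ~q: Gödel ¬ of 0.7 = 0 (operand ≠ 0)
  (p & p) = min(0.5, 0.5) = 0.5
  ~q: Gödel ¬ of 0.7 = 0 (operand ≠ 0)
  ~q: Gödel ¬ of 0.7 = 0 (operand ≠ 0)
  (~q & ~q) = min(0, 0) = 0
  ((~q & ~q) -> q): 0 ≤ 0.7, so result = 1
  ((p & p) -> ((~q & ~q) -> q)): 0.5 ≤ 1, so result = 1
  ~((p & p) -> ((~q & ~q) -> q)): Gödel ¬ of 1 = 0 (operand ≠ 0)
  (~q | ~((p & p) -> ((~q & ~q) -> q))) = max(0, 0) = 0
  ~(~q | ~((p & p) -> ((~q & ~q) -> q))): Gödel ¬ of 0 = 1 (operand is 0)
  Gödel value = 1
Łukasiewicz evaluation:
  ~q: Łukasiewicz ¬ gives 1 − 0.7 = 0.3
  (p & p) = min(0.5, 0.5) = 0.5
  ~q: Łukasiewicz ¬ gives 1 − 0.7 = 0.3
  ~q: Łukasiewicz ¬ gives 1 − 0.7 = 0.3
  (~q & ~q) = min(0.3, 0.3) = 0.3
  ((~q & ~q) -> q): min(1, 1 − 0.3 + 0.7) = 1
  ((p & p) -> ((~q & ~q) -> q)): min(1, 1 − 0.5 + 1) = 1
  ~((p & p) -> ((~q & ~q) -> q)): Łukasiewicz ¬ gives 1 − 1 = 0
  (~q | ~((p & p) -> ((~q & ~q) -> q))) = max(0.3, 0) = 0.3
  ~(~q | ~((p & p) -> ((~q & ~q) -> q))): Łukasiewicz ¬ gives 1 − 0.3 = 0.7
  Łukasiewicz value = 0.7
Difference: 1 − 0.7 = 0.30

0.30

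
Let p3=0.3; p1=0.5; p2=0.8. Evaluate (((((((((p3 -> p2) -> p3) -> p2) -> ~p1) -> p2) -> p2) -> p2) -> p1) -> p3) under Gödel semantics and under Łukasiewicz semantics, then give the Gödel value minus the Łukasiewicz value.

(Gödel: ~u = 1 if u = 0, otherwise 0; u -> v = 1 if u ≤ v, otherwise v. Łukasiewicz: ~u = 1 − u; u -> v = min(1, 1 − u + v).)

Gödel evaluation:
  (p3 -> p2): 0.3 ≤ 0.8, so result = 1
  ((p3 -> p2) -> p3): 1 > 0.3, so result = 0.3
  (((p3 -> p2) -> p3) -> p2): 0.3 ≤ 0.8, so result = 1
  ~p1: Gödel ¬ of 0.5 = 0 (operand ≠ 0)
  ((((p3 -> p2) -> p3) -> p2) -> ~p1): 1 > 0, so result = 0
  (((((p3 -> p2) -> p3) -> p2) -> ~p1) -> p2): 0 ≤ 0.8, so result = 1
  ((((((p3 -> p2) -> p3) -> p2) -> ~p1) -> p2) -> p2): 1 > 0.8, so result = 0.8
  (((((((p3 -> p2) -> p3) -> p2) -> ~p1) -> p2) -> p2) -> p2): 0.8 ≤ 0.8, so result = 1
  ((((((((p3 -> p2) -> p3) -> p2) -> ~p1) -> p2) -> p2) -> p2) -> p1): 1 > 0.5, so result = 0.5
  (((((((((p3 -> p2) -> p3) -> p2) -> ~p1) -> p2) -> p2) -> p2) -> p1) -> p3): 0.5 > 0.3, so result = 0.3
  Gödel value = 0.3
Łukasiewicz evaluation:
  (p3 -> p2): min(1, 1 − 0.3 + 0.8) = 1
  ((p3 -> p2) -> p3): min(1, 1 − 1 + 0.3) = 0.3
  (((p3 -> p2) -> p3) -> p2): min(1, 1 − 0.3 + 0.8) = 1
  ~p1: Łukasiewicz ¬ gives 1 − 0.5 = 0.5
  ((((p3 -> p2) -> p3) -> p2) -> ~p1): min(1, 1 − 1 + 0.5) = 0.5
  (((((p3 -> p2) -> p3) -> p2) -> ~p1) -> p2): min(1, 1 − 0.5 + 0.8) = 1
  ((((((p3 -> p2) -> p3) -> p2) -> ~p1) -> p2) -> p2): min(1, 1 − 1 + 0.8) = 0.8
  (((((((p3 -> p2) -> p3) -> p2) -> ~p1) -> p2) -> p2) -> p2): min(1, 1 − 0.8 + 0.8) = 1
  ((((((((p3 -> p2) -> p3) -> p2) -> ~p1) -> p2) -> p2) -> p2) -> p1): min(1, 1 − 1 + 0.5) = 0.5
  (((((((((p3 -> p2) -> p3) -> p2) -> ~p1) -> p2) -> p2) -> p2) -> p1) -> p3): min(1, 1 − 0.5 + 0.3) = 0.8
  Łukasiewicz value = 0.8
Difference: 0.3 − 0.8 = -0.50

-0.50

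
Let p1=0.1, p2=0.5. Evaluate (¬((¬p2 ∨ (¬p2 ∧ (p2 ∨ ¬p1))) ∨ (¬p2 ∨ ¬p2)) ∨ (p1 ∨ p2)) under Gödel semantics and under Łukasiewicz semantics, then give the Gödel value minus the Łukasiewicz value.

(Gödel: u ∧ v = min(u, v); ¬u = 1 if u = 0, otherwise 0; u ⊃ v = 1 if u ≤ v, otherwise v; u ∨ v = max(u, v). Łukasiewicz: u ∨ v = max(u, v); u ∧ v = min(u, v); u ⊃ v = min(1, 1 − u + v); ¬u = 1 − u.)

Gödel evaluation:
  ¬p2: Gödel ¬ of 0.5 = 0 (operand ≠ 0)
  ¬p2: Gödel ¬ of 0.5 = 0 (operand ≠ 0)
  ¬p1: Gödel ¬ of 0.1 = 0 (operand ≠ 0)
  (p2 ∨ ¬p1) = max(0.5, 0) = 0.5
  (¬p2 ∧ (p2 ∨ ¬p1)) = min(0, 0.5) = 0
  (¬p2 ∨ (¬p2 ∧ (p2 ∨ ¬p1))) = max(0, 0) = 0
  ¬p2: Gödel ¬ of 0.5 = 0 (operand ≠ 0)
  ¬p2: Gödel ¬ of 0.5 = 0 (operand ≠ 0)
  (¬p2 ∨ ¬p2) = max(0, 0) = 0
  ((¬p2 ∨ (¬p2 ∧ (p2 ∨ ¬p1))) ∨ (¬p2 ∨ ¬p2)) = max(0, 0) = 0
  ¬((¬p2 ∨ (¬p2 ∧ (p2 ∨ ¬p1))) ∨ (¬p2 ∨ ¬p2)): Gödel ¬ of 0 = 1 (operand is 0)
  (p1 ∨ p2) = max(0.1, 0.5) = 0.5
  (¬((¬p2 ∨ (¬p2 ∧ (p2 ∨ ¬p1))) ∨ (¬p2 ∨ ¬p2)) ∨ (p1 ∨ p2)) = max(1, 0.5) = 1
  Gödel value = 1
Łukasiewicz evaluation:
  ¬p2: Łukasiewicz ¬ gives 1 − 0.5 = 0.5
  ¬p2: Łukasiewicz ¬ gives 1 − 0.5 = 0.5
  ¬p1: Łukasiewicz ¬ gives 1 − 0.1 = 0.9
  (p2 ∨ ¬p1) = max(0.5, 0.9) = 0.9
  (¬p2 ∧ (p2 ∨ ¬p1)) = min(0.5, 0.9) = 0.5
  (¬p2 ∨ (¬p2 ∧ (p2 ∨ ¬p1))) = max(0.5, 0.5) = 0.5
  ¬p2: Łukasiewicz ¬ gives 1 − 0.5 = 0.5
  ¬p2: Łukasiewicz ¬ gives 1 − 0.5 = 0.5
  (¬p2 ∨ ¬p2) = max(0.5, 0.5) = 0.5
  ((¬p2 ∨ (¬p2 ∧ (p2 ∨ ¬p1))) ∨ (¬p2 ∨ ¬p2)) = max(0.5, 0.5) = 0.5
  ¬((¬p2 ∨ (¬p2 ∧ (p2 ∨ ¬p1))) ∨ (¬p2 ∨ ¬p2)): Łukasiewicz ¬ gives 1 − 0.5 = 0.5
  (p1 ∨ p2) = max(0.1, 0.5) = 0.5
  (¬((¬p2 ∨ (¬p2 ∧ (p2 ∨ ¬p1))) ∨ (¬p2 ∨ ¬p2)) ∨ (p1 ∨ p2)) = max(0.5, 0.5) = 0.5
  Łukasiewicz value = 0.5
Difference: 1 − 0.5 = 0.50

0.50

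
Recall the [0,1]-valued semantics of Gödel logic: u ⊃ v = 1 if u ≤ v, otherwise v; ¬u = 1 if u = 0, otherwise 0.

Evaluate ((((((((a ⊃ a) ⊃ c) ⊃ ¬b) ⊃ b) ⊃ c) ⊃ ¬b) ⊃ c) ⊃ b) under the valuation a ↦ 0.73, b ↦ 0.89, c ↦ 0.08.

(a ⊃ a): 0.73 ≤ 0.73, so result = 1
((a ⊃ a) ⊃ c): 1 > 0.08, so result = 0.08
¬b: Gödel ¬ of 0.89 = 0 (operand ≠ 0)
(((a ⊃ a) ⊃ c) ⊃ ¬b): 0.08 > 0, so result = 0
((((a ⊃ a) ⊃ c) ⊃ ¬b) ⊃ b): 0 ≤ 0.89, so result = 1
(((((a ⊃ a) ⊃ c) ⊃ ¬b) ⊃ b) ⊃ c): 1 > 0.08, so result = 0.08
¬b: Gödel ¬ of 0.89 = 0 (operand ≠ 0)
((((((a ⊃ a) ⊃ c) ⊃ ¬b) ⊃ b) ⊃ c) ⊃ ¬b): 0.08 > 0, so result = 0
(((((((a ⊃ a) ⊃ c) ⊃ ¬b) ⊃ b) ⊃ c) ⊃ ¬b) ⊃ c): 0 ≤ 0.08, so result = 1
((((((((a ⊃ a) ⊃ c) ⊃ ¬b) ⊃ b) ⊃ c) ⊃ ¬b) ⊃ c) ⊃ b): 1 > 0.89, so result = 0.89

0.89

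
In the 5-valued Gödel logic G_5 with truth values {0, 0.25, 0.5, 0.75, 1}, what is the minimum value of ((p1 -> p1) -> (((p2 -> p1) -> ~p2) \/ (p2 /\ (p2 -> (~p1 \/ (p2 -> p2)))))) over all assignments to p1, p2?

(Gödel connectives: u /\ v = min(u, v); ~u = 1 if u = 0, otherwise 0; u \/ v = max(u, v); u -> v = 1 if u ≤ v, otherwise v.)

The minimum is attained at p1 = 0.25, p2 = 0.25:
  (p1 -> p1): 0.25 ≤ 0.25, so result = 1
  (p2 -> p1): 0.25 ≤ 0.25, so result = 1
  ~p2: Gödel ¬ of 0.25 = 0 (operand ≠ 0)
  ((p2 -> p1) -> ~p2): 1 > 0, so result = 0
  ~p1: Gödel ¬ of 0.25 = 0 (operand ≠ 0)
  (p2 -> p2): 0.25 ≤ 0.25, so result = 1
  (~p1 \/ (p2 -> p2)) = max(0, 1) = 1
  (p2 -> (~p1 \/ (p2 -> p2))): 0.25 ≤ 1, so result = 1
  (p2 /\ (p2 -> (~p1 \/ (p2 -> p2)))) = min(0.25, 1) = 0.25
  (((p2 -> p1) -> ~p2) \/ (p2 /\ (p2 -> (~p1 \/ (p2 -> p2))))) = max(0, 0.25) = 0.25
  ((p1 -> p1) -> (((p2 -> p1) -> ~p2) \/ (p2 /\ (p2 -> (~p1 \/ (p2 -> p2)))))): 1 > 0.25, so result = 0.25
Checking all 25 assignments confirms none give a value below 0.25.

0.25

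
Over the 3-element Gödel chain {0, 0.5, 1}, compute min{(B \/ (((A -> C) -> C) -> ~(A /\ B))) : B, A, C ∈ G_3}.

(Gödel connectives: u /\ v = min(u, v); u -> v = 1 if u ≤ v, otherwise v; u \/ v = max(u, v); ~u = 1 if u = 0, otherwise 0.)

0.50

The minimum is attained at B = 0.5, A = 0.5, C = 0:
  (A -> C): 0.5 > 0, so result = 0
  ((A -> C) -> C): 0 ≤ 0, so result = 1
  (A /\ B) = min(0.5, 0.5) = 0.5
  ~(A /\ B): Gödel ¬ of 0.5 = 0 (operand ≠ 0)
  (((A -> C) -> C) -> ~(A /\ B)): 1 > 0, so result = 0
  (B \/ (((A -> C) -> C) -> ~(A /\ B))) = max(0.5, 0) = 0.5
Checking all 27 assignments confirms none give a value below 0.50.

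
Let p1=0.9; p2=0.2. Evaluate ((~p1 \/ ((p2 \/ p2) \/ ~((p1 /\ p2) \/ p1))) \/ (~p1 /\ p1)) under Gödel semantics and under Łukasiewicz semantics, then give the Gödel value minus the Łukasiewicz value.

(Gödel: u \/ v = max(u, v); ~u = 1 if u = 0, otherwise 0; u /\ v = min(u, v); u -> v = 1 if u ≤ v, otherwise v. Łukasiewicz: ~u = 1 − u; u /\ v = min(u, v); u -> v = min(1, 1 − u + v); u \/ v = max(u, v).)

0.00

Gödel evaluation:
  ~p1: Gödel ¬ of 0.9 = 0 (operand ≠ 0)
  (p2 \/ p2) = max(0.2, 0.2) = 0.2
  (p1 /\ p2) = min(0.9, 0.2) = 0.2
  ((p1 /\ p2) \/ p1) = max(0.2, 0.9) = 0.9
  ~((p1 /\ p2) \/ p1): Gödel ¬ of 0.9 = 0 (operand ≠ 0)
  ((p2 \/ p2) \/ ~((p1 /\ p2) \/ p1)) = max(0.2, 0) = 0.2
  (~p1 \/ ((p2 \/ p2) \/ ~((p1 /\ p2) \/ p1))) = max(0, 0.2) = 0.2
  ~p1: Gödel ¬ of 0.9 = 0 (operand ≠ 0)
  (~p1 /\ p1) = min(0, 0.9) = 0
  ((~p1 \/ ((p2 \/ p2) \/ ~((p1 /\ p2) \/ p1))) \/ (~p1 /\ p1)) = max(0.2, 0) = 0.2
  Gödel value = 0.2
Łukasiewicz evaluation:
  ~p1: Łukasiewicz ¬ gives 1 − 0.9 = 0.1
  (p2 \/ p2) = max(0.2, 0.2) = 0.2
  (p1 /\ p2) = min(0.9, 0.2) = 0.2
  ((p1 /\ p2) \/ p1) = max(0.2, 0.9) = 0.9
  ~((p1 /\ p2) \/ p1): Łukasiewicz ¬ gives 1 − 0.9 = 0.1
  ((p2 \/ p2) \/ ~((p1 /\ p2) \/ p1)) = max(0.2, 0.1) = 0.2
  (~p1 \/ ((p2 \/ p2) \/ ~((p1 /\ p2) \/ p1))) = max(0.1, 0.2) = 0.2
  ~p1: Łukasiewicz ¬ gives 1 − 0.9 = 0.1
  (~p1 /\ p1) = min(0.1, 0.9) = 0.1
  ((~p1 \/ ((p2 \/ p2) \/ ~((p1 /\ p2) \/ p1))) \/ (~p1 /\ p1)) = max(0.2, 0.1) = 0.2
  Łukasiewicz value = 0.2
Difference: 0.2 − 0.2 = 0.00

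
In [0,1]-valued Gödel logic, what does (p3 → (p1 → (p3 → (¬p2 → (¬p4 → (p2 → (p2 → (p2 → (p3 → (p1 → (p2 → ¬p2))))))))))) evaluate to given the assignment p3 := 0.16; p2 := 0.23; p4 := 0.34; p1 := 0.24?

1.00

¬p2: Gödel ¬ of 0.23 = 0 (operand ≠ 0)
¬p4: Gödel ¬ of 0.34 = 0 (operand ≠ 0)
¬p2: Gödel ¬ of 0.23 = 0 (operand ≠ 0)
(p2 → ¬p2): 0.23 > 0, so result = 0
(p1 → (p2 → ¬p2)): 0.24 > 0, so result = 0
(p3 → (p1 → (p2 → ¬p2))): 0.16 > 0, so result = 0
(p2 → (p3 → (p1 → (p2 → ¬p2)))): 0.23 > 0, so result = 0
(p2 → (p2 → (p3 → (p1 → (p2 → ¬p2))))): 0.23 > 0, so result = 0
(p2 → (p2 → (p2 → (p3 → (p1 → (p2 → ¬p2)))))): 0.23 > 0, so result = 0
(¬p4 → (p2 → (p2 → (p2 → (p3 → (p1 → (p2 → ¬p2))))))): 0 ≤ 0, so result = 1
(¬p2 → (¬p4 → (p2 → (p2 → (p2 → (p3 → (p1 → (p2 → ¬p2)))))))): 0 ≤ 1, so result = 1
(p3 → (¬p2 → (¬p4 → (p2 → (p2 → (p2 → (p3 → (p1 → (p2 → ¬p2))))))))): 0.16 ≤ 1, so result = 1
(p1 → (p3 → (¬p2 → (¬p4 → (p2 → (p2 → (p2 → (p3 → (p1 → (p2 → ¬p2)))))))))): 0.24 ≤ 1, so result = 1
(p3 → (p1 → (p3 → (¬p2 → (¬p4 → (p2 → (p2 → (p2 → (p3 → (p1 → (p2 → ¬p2))))))))))): 0.16 ≤ 1, so result = 1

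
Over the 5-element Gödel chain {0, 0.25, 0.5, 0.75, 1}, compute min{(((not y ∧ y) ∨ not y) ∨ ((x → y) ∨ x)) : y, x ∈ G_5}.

The minimum is attained at y = 0.25, x = 0.5:
  not y: Gödel ¬ of 0.25 = 0 (operand ≠ 0)
  (not y ∧ y) = min(0, 0.25) = 0
  not y: Gödel ¬ of 0.25 = 0 (operand ≠ 0)
  ((not y ∧ y) ∨ not y) = max(0, 0) = 0
  (x → y): 0.5 > 0.25, so result = 0.25
  ((x → y) ∨ x) = max(0.25, 0.5) = 0.5
  (((not y ∧ y) ∨ not y) ∨ ((x → y) ∨ x)) = max(0, 0.5) = 0.5
Checking all 25 assignments confirms none give a value below 0.50.

0.50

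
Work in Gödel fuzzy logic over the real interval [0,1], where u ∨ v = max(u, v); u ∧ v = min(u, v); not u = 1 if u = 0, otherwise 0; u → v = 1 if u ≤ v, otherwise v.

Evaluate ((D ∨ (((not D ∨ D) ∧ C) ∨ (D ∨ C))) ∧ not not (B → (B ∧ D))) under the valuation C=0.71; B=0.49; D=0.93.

not D: Gödel ¬ of 0.93 = 0 (operand ≠ 0)
(not D ∨ D) = max(0, 0.93) = 0.93
((not D ∨ D) ∧ C) = min(0.93, 0.71) = 0.71
(D ∨ C) = max(0.93, 0.71) = 0.93
(((not D ∨ D) ∧ C) ∨ (D ∨ C)) = max(0.71, 0.93) = 0.93
(D ∨ (((not D ∨ D) ∧ C) ∨ (D ∨ C))) = max(0.93, 0.93) = 0.93
(B ∧ D) = min(0.49, 0.93) = 0.49
(B → (B ∧ D)): 0.49 ≤ 0.49, so result = 1
not (B → (B ∧ D)): Gödel ¬ of 1 = 0 (operand ≠ 0)
not not (B → (B ∧ D)): Gödel ¬ of 0 = 1 (operand is 0)
((D ∨ (((not D ∨ D) ∧ C) ∨ (D ∨ C))) ∧ not not (B → (B ∧ D))) = min(0.93, 1) = 0.93

0.93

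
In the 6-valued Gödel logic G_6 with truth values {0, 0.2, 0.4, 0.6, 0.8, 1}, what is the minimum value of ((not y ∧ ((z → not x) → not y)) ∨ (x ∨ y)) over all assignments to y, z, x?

0.20

The minimum is attained at y = 0.2, z = 0, x = 0:
  not y: Gödel ¬ of 0.2 = 0 (operand ≠ 0)
  not x: Gödel ¬ of 0 = 1 (operand is 0)
  (z → not x): 0 ≤ 1, so result = 1
  not y: Gödel ¬ of 0.2 = 0 (operand ≠ 0)
  ((z → not x) → not y): 1 > 0, so result = 0
  (not y ∧ ((z → not x) → not y)) = min(0, 0) = 0
  (x ∨ y) = max(0, 0.2) = 0.2
  ((not y ∧ ((z → not x) → not y)) ∨ (x ∨ y)) = max(0, 0.2) = 0.2
Checking all 216 assignments confirms none give a value below 0.20.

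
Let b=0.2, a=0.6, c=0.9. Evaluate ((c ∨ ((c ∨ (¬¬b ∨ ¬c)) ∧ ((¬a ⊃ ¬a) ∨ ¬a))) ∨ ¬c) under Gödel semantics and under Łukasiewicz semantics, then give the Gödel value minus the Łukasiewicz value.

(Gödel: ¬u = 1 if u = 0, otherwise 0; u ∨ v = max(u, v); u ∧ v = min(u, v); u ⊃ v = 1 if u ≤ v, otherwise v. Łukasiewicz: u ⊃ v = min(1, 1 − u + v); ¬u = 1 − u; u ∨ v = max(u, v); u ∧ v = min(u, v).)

0.10

Gödel evaluation:
  ¬b: Gödel ¬ of 0.2 = 0 (operand ≠ 0)
  ¬¬b: Gödel ¬ of 0 = 1 (operand is 0)
  ¬c: Gödel ¬ of 0.9 = 0 (operand ≠ 0)
  (¬¬b ∨ ¬c) = max(1, 0) = 1
  (c ∨ (¬¬b ∨ ¬c)) = max(0.9, 1) = 1
  ¬a: Gödel ¬ of 0.6 = 0 (operand ≠ 0)
  ¬a: Gödel ¬ of 0.6 = 0 (operand ≠ 0)
  (¬a ⊃ ¬a): 0 ≤ 0, so result = 1
  ¬a: Gödel ¬ of 0.6 = 0 (operand ≠ 0)
  ((¬a ⊃ ¬a) ∨ ¬a) = max(1, 0) = 1
  ((c ∨ (¬¬b ∨ ¬c)) ∧ ((¬a ⊃ ¬a) ∨ ¬a)) = min(1, 1) = 1
  (c ∨ ((c ∨ (¬¬b ∨ ¬c)) ∧ ((¬a ⊃ ¬a) ∨ ¬a))) = max(0.9, 1) = 1
  ¬c: Gödel ¬ of 0.9 = 0 (operand ≠ 0)
  ((c ∨ ((c ∨ (¬¬b ∨ ¬c)) ∧ ((¬a ⊃ ¬a) ∨ ¬a))) ∨ ¬c) = max(1, 0) = 1
  Gödel value = 1
Łukasiewicz evaluation:
  ¬b: Łukasiewicz ¬ gives 1 − 0.2 = 0.8
  ¬¬b: Łukasiewicz ¬ gives 1 − 0.8 = 0.2
  ¬c: Łukasiewicz ¬ gives 1 − 0.9 = 0.1
  (¬¬b ∨ ¬c) = max(0.2, 0.1) = 0.2
  (c ∨ (¬¬b ∨ ¬c)) = max(0.9, 0.2) = 0.9
  ¬a: Łukasiewicz ¬ gives 1 − 0.6 = 0.4
  ¬a: Łukasiewicz ¬ gives 1 − 0.6 = 0.4
  (¬a ⊃ ¬a): min(1, 1 − 0.4 + 0.4) = 1
  ¬a: Łukasiewicz ¬ gives 1 − 0.6 = 0.4
  ((¬a ⊃ ¬a) ∨ ¬a) = max(1, 0.4) = 1
  ((c ∨ (¬¬b ∨ ¬c)) ∧ ((¬a ⊃ ¬a) ∨ ¬a)) = min(0.9, 1) = 0.9
  (c ∨ ((c ∨ (¬¬b ∨ ¬c)) ∧ ((¬a ⊃ ¬a) ∨ ¬a))) = max(0.9, 0.9) = 0.9
  ¬c: Łukasiewicz ¬ gives 1 − 0.9 = 0.1
  ((c ∨ ((c ∨ (¬¬b ∨ ¬c)) ∧ ((¬a ⊃ ¬a) ∨ ¬a))) ∨ ¬c) = max(0.9, 0.1) = 0.9
  Łukasiewicz value = 0.9
Difference: 1 − 0.9 = 0.10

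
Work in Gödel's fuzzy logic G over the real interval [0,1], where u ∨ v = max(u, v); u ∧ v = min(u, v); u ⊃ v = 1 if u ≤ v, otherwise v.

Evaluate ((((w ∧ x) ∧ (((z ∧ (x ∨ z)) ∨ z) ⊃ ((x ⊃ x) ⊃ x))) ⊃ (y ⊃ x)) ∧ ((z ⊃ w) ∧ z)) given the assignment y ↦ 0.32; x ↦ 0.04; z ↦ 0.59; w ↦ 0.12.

0.12

(w ∧ x) = min(0.12, 0.04) = 0.04
(x ∨ z) = max(0.04, 0.59) = 0.59
(z ∧ (x ∨ z)) = min(0.59, 0.59) = 0.59
((z ∧ (x ∨ z)) ∨ z) = max(0.59, 0.59) = 0.59
(x ⊃ x): 0.04 ≤ 0.04, so result = 1
((x ⊃ x) ⊃ x): 1 > 0.04, so result = 0.04
(((z ∧ (x ∨ z)) ∨ z) ⊃ ((x ⊃ x) ⊃ x)): 0.59 > 0.04, so result = 0.04
((w ∧ x) ∧ (((z ∧ (x ∨ z)) ∨ z) ⊃ ((x ⊃ x) ⊃ x))) = min(0.04, 0.04) = 0.04
(y ⊃ x): 0.32 > 0.04, so result = 0.04
(((w ∧ x) ∧ (((z ∧ (x ∨ z)) ∨ z) ⊃ ((x ⊃ x) ⊃ x))) ⊃ (y ⊃ x)): 0.04 ≤ 0.04, so result = 1
(z ⊃ w): 0.59 > 0.12, so result = 0.12
((z ⊃ w) ∧ z) = min(0.12, 0.59) = 0.12
((((w ∧ x) ∧ (((z ∧ (x ∨ z)) ∨ z) ⊃ ((x ⊃ x) ⊃ x))) ⊃ (y ⊃ x)) ∧ ((z ⊃ w) ∧ z)) = min(1, 0.12) = 0.12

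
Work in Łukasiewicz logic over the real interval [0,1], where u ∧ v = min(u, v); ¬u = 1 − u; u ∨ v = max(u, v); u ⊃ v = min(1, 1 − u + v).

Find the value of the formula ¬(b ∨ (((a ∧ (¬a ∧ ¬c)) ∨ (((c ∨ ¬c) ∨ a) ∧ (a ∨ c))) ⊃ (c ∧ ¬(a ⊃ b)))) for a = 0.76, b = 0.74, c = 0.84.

¬a: Łukasiewicz ¬ gives 1 − 0.76 = 0.24
¬c: Łukasiewicz ¬ gives 1 − 0.84 = 0.16
(¬a ∧ ¬c) = min(0.24, 0.16) = 0.16
(a ∧ (¬a ∧ ¬c)) = min(0.76, 0.16) = 0.16
¬c: Łukasiewicz ¬ gives 1 − 0.84 = 0.16
(c ∨ ¬c) = max(0.84, 0.16) = 0.84
((c ∨ ¬c) ∨ a) = max(0.84, 0.76) = 0.84
(a ∨ c) = max(0.76, 0.84) = 0.84
(((c ∨ ¬c) ∨ a) ∧ (a ∨ c)) = min(0.84, 0.84) = 0.84
((a ∧ (¬a ∧ ¬c)) ∨ (((c ∨ ¬c) ∨ a) ∧ (a ∨ c))) = max(0.16, 0.84) = 0.84
(a ⊃ b): min(1, 1 − 0.76 + 0.74) = 0.98
¬(a ⊃ b): Łukasiewicz ¬ gives 1 − 0.98 = 0.02
(c ∧ ¬(a ⊃ b)) = min(0.84, 0.02) = 0.02
(((a ∧ (¬a ∧ ¬c)) ∨ (((c ∨ ¬c) ∨ a) ∧ (a ∨ c))) ⊃ (c ∧ ¬(a ⊃ b))): min(1, 1 − 0.84 + 0.02) = 0.18
(b ∨ (((a ∧ (¬a ∧ ¬c)) ∨ (((c ∨ ¬c) ∨ a) ∧ (a ∨ c))) ⊃ (c ∧ ¬(a ⊃ b)))) = max(0.74, 0.18) = 0.74
¬(b ∨ (((a ∧ (¬a ∧ ¬c)) ∨ (((c ∨ ¬c) ∨ a) ∧ (a ∨ c))) ⊃ (c ∧ ¬(a ⊃ b)))): Łukasiewicz ¬ gives 1 − 0.74 = 0.26

0.26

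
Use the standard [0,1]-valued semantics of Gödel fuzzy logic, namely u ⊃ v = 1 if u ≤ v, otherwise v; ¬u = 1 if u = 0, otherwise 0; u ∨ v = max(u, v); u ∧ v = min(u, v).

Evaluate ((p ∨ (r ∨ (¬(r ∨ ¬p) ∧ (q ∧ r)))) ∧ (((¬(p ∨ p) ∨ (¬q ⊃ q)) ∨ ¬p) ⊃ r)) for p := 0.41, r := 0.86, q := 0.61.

¬p: Gödel ¬ of 0.41 = 0 (operand ≠ 0)
(r ∨ ¬p) = max(0.86, 0) = 0.86
¬(r ∨ ¬p): Gödel ¬ of 0.86 = 0 (operand ≠ 0)
(q ∧ r) = min(0.61, 0.86) = 0.61
(¬(r ∨ ¬p) ∧ (q ∧ r)) = min(0, 0.61) = 0
(r ∨ (¬(r ∨ ¬p) ∧ (q ∧ r))) = max(0.86, 0) = 0.86
(p ∨ (r ∨ (¬(r ∨ ¬p) ∧ (q ∧ r)))) = max(0.41, 0.86) = 0.86
(p ∨ p) = max(0.41, 0.41) = 0.41
¬(p ∨ p): Gödel ¬ of 0.41 = 0 (operand ≠ 0)
¬q: Gödel ¬ of 0.61 = 0 (operand ≠ 0)
(¬q ⊃ q): 0 ≤ 0.61, so result = 1
(¬(p ∨ p) ∨ (¬q ⊃ q)) = max(0, 1) = 1
¬p: Gödel ¬ of 0.41 = 0 (operand ≠ 0)
((¬(p ∨ p) ∨ (¬q ⊃ q)) ∨ ¬p) = max(1, 0) = 1
(((¬(p ∨ p) ∨ (¬q ⊃ q)) ∨ ¬p) ⊃ r): 1 > 0.86, so result = 0.86
((p ∨ (r ∨ (¬(r ∨ ¬p) ∧ (q ∧ r)))) ∧ (((¬(p ∨ p) ∨ (¬q ⊃ q)) ∨ ¬p) ⊃ r)) = min(0.86, 0.86) = 0.86

0.86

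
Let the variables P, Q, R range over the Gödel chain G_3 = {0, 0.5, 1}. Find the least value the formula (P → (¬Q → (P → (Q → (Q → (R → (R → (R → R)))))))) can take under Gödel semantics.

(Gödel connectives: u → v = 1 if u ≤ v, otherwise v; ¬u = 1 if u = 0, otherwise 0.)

Every assignment gives 1. For instance at P = 0, Q = 0, R = 0:
  ¬Q: Gödel ¬ of 0 = 1 (operand is 0)
  (R → R): 0 ≤ 0, so result = 1
  (R → (R → R)): 0 ≤ 1, so result = 1
  (R → (R → (R → R))): 0 ≤ 1, so result = 1
  (Q → (R → (R → (R → R)))): 0 ≤ 1, so result = 1
  (Q → (Q → (R → (R → (R → R))))): 0 ≤ 1, so result = 1
  (P → (Q → (Q → (R → (R → (R → R)))))): 0 ≤ 1, so result = 1
  (¬Q → (P → (Q → (Q → (R → (R → (R → R))))))): 1 ≤ 1, so result = 1
  (P → (¬Q → (P → (Q → (Q → (R → (R → (R → R)))))))): 0 ≤ 1, so result = 1
All 27 assignments give value 1 — the formula is a G_3-tautology.

1.00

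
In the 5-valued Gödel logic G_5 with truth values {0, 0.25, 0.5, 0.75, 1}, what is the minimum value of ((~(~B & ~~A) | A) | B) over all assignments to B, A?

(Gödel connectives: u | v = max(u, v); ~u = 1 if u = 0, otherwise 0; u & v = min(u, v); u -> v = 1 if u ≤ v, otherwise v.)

The minimum is attained at B = 0, A = 0.25:
  ~B: Gödel ¬ of 0 = 1 (operand is 0)
  ~A: Gödel ¬ of 0.25 = 0 (operand ≠ 0)
  ~~A: Gödel ¬ of 0 = 1 (operand is 0)
  (~B & ~~A) = min(1, 1) = 1
  ~(~B & ~~A): Gödel ¬ of 1 = 0 (operand ≠ 0)
  (~(~B & ~~A) | A) = max(0, 0.25) = 0.25
  ((~(~B & ~~A) | A) | B) = max(0.25, 0) = 0.25
Checking all 25 assignments confirms none give a value below 0.25.

0.25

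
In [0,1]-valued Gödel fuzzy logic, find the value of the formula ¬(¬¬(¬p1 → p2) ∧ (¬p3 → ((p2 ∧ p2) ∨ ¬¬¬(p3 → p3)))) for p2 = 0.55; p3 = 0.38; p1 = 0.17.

¬p1: Gödel ¬ of 0.17 = 0 (operand ≠ 0)
(¬p1 → p2): 0 ≤ 0.55, so result = 1
¬(¬p1 → p2): Gödel ¬ of 1 = 0 (operand ≠ 0)
¬¬(¬p1 → p2): Gödel ¬ of 0 = 1 (operand is 0)
¬p3: Gödel ¬ of 0.38 = 0 (operand ≠ 0)
(p2 ∧ p2) = min(0.55, 0.55) = 0.55
(p3 → p3): 0.38 ≤ 0.38, so result = 1
¬(p3 → p3): Gödel ¬ of 1 = 0 (operand ≠ 0)
¬¬(p3 → p3): Gödel ¬ of 0 = 1 (operand is 0)
¬¬¬(p3 → p3): Gödel ¬ of 1 = 0 (operand ≠ 0)
((p2 ∧ p2) ∨ ¬¬¬(p3 → p3)) = max(0.55, 0) = 0.55
(¬p3 → ((p2 ∧ p2) ∨ ¬¬¬(p3 → p3))): 0 ≤ 0.55, so result = 1
(¬¬(¬p1 → p2) ∧ (¬p3 → ((p2 ∧ p2) ∨ ¬¬¬(p3 → p3)))) = min(1, 1) = 1
¬(¬¬(¬p1 → p2) ∧ (¬p3 → ((p2 ∧ p2) ∨ ¬¬¬(p3 → p3)))): Gödel ¬ of 1 = 0 (operand ≠ 0)

0.00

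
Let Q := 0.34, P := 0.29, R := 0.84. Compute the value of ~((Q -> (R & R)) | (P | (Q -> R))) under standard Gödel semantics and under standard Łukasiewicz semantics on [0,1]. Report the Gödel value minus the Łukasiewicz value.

Gödel evaluation:
  (R & R) = min(0.84, 0.84) = 0.84
  (Q -> (R & R)): 0.34 ≤ 0.84, so result = 1
  (Q -> R): 0.34 ≤ 0.84, so result = 1
  (P | (Q -> R)) = max(0.29, 1) = 1
  ((Q -> (R & R)) | (P | (Q -> R))) = max(1, 1) = 1
  ~((Q -> (R & R)) | (P | (Q -> R))): Gödel ¬ of 1 = 0 (operand ≠ 0)
  Gödel value = 0
Łukasiewicz evaluation:
  (R & R) = min(0.84, 0.84) = 0.84
  (Q -> (R & R)): min(1, 1 − 0.34 + 0.84) = 1
  (Q -> R): min(1, 1 − 0.34 + 0.84) = 1
  (P | (Q -> R)) = max(0.29, 1) = 1
  ((Q -> (R & R)) | (P | (Q -> R))) = max(1, 1) = 1
  ~((Q -> (R & R)) | (P | (Q -> R))): Łukasiewicz ¬ gives 1 − 1 = 0
  Łukasiewicz value = 0
Difference: 0 − 0 = 0.00

0.00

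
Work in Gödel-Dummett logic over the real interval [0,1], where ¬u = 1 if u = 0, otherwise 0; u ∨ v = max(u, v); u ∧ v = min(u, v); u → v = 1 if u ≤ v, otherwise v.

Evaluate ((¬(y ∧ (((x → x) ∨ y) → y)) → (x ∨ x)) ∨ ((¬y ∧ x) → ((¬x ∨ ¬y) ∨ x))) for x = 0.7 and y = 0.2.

1.00

(x → x): 0.7 ≤ 0.7, so result = 1
((x → x) ∨ y) = max(1, 0.2) = 1
(((x → x) ∨ y) → y): 1 > 0.2, so result = 0.2
(y ∧ (((x → x) ∨ y) → y)) = min(0.2, 0.2) = 0.2
¬(y ∧ (((x → x) ∨ y) → y)): Gödel ¬ of 0.2 = 0 (operand ≠ 0)
(x ∨ x) = max(0.7, 0.7) = 0.7
(¬(y ∧ (((x → x) ∨ y) → y)) → (x ∨ x)): 0 ≤ 0.7, so result = 1
¬y: Gödel ¬ of 0.2 = 0 (operand ≠ 0)
(¬y ∧ x) = min(0, 0.7) = 0
¬x: Gödel ¬ of 0.7 = 0 (operand ≠ 0)
¬y: Gödel ¬ of 0.2 = 0 (operand ≠ 0)
(¬x ∨ ¬y) = max(0, 0) = 0
((¬x ∨ ¬y) ∨ x) = max(0, 0.7) = 0.7
((¬y ∧ x) → ((¬x ∨ ¬y) ∨ x)): 0 ≤ 0.7, so result = 1
((¬(y ∧ (((x → x) ∨ y) → y)) → (x ∨ x)) ∨ ((¬y ∧ x) → ((¬x ∨ ¬y) ∨ x))) = max(1, 1) = 1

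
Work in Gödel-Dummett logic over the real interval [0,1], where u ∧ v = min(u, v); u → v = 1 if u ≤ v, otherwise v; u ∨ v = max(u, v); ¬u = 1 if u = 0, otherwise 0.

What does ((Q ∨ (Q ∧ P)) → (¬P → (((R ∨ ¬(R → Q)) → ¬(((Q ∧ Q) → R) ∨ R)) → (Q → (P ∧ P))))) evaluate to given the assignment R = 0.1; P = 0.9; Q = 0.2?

1.00

(Q ∧ P) = min(0.2, 0.9) = 0.2
(Q ∨ (Q ∧ P)) = max(0.2, 0.2) = 0.2
¬P: Gödel ¬ of 0.9 = 0 (operand ≠ 0)
(R → Q): 0.1 ≤ 0.2, so result = 1
¬(R → Q): Gödel ¬ of 1 = 0 (operand ≠ 0)
(R ∨ ¬(R → Q)) = max(0.1, 0) = 0.1
(Q ∧ Q) = min(0.2, 0.2) = 0.2
((Q ∧ Q) → R): 0.2 > 0.1, so result = 0.1
(((Q ∧ Q) → R) ∨ R) = max(0.1, 0.1) = 0.1
¬(((Q ∧ Q) → R) ∨ R): Gödel ¬ of 0.1 = 0 (operand ≠ 0)
((R ∨ ¬(R → Q)) → ¬(((Q ∧ Q) → R) ∨ R)): 0.1 > 0, so result = 0
(P ∧ P) = min(0.9, 0.9) = 0.9
(Q → (P ∧ P)): 0.2 ≤ 0.9, so result = 1
(((R ∨ ¬(R → Q)) → ¬(((Q ∧ Q) → R) ∨ R)) → (Q → (P ∧ P))): 0 ≤ 1, so result = 1
(¬P → (((R ∨ ¬(R → Q)) → ¬(((Q ∧ Q) → R) ∨ R)) → (Q → (P ∧ P)))): 0 ≤ 1, so result = 1
((Q ∨ (Q ∧ P)) → (¬P → (((R ∨ ¬(R → Q)) → ¬(((Q ∧ Q) → R) ∨ R)) → (Q → (P ∧ P))))): 0.2 ≤ 1, so result = 1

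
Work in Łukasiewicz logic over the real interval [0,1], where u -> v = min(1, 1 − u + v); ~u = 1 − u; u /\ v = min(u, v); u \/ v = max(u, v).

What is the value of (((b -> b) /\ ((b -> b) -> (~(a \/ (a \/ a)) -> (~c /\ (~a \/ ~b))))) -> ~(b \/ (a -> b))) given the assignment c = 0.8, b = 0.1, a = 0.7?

(b -> b): min(1, 1 − 0.1 + 0.1) = 1
(b -> b): min(1, 1 − 0.1 + 0.1) = 1
(a \/ a) = max(0.7, 0.7) = 0.7
(a \/ (a \/ a)) = max(0.7, 0.7) = 0.7
~(a \/ (a \/ a)): Łukasiewicz ¬ gives 1 − 0.7 = 0.3
~c: Łukasiewicz ¬ gives 1 − 0.8 = 0.2
~a: Łukasiewicz ¬ gives 1 − 0.7 = 0.3
~b: Łukasiewicz ¬ gives 1 − 0.1 = 0.9
(~a \/ ~b) = max(0.3, 0.9) = 0.9
(~c /\ (~a \/ ~b)) = min(0.2, 0.9) = 0.2
(~(a \/ (a \/ a)) -> (~c /\ (~a \/ ~b))): min(1, 1 − 0.3 + 0.2) = 0.9
((b -> b) -> (~(a \/ (a \/ a)) -> (~c /\ (~a \/ ~b)))): min(1, 1 − 1 + 0.9) = 0.9
((b -> b) /\ ((b -> b) -> (~(a \/ (a \/ a)) -> (~c /\ (~a \/ ~b))))) = min(1, 0.9) = 0.9
(a -> b): min(1, 1 − 0.7 + 0.1) = 0.4
(b \/ (a -> b)) = max(0.1, 0.4) = 0.4
~(b \/ (a -> b)): Łukasiewicz ¬ gives 1 − 0.4 = 0.6
(((b -> b) /\ ((b -> b) -> (~(a \/ (a \/ a)) -> (~c /\ (~a \/ ~b))))) -> ~(b \/ (a -> b))): min(1, 1 − 0.9 + 0.6) = 0.7

0.70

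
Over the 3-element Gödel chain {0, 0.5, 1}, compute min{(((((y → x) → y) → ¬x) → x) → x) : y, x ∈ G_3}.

0.50

The minimum is attained at y = 0.5, x = 0.5:
  (y → x): 0.5 ≤ 0.5, so result = 1
  ((y → x) → y): 1 > 0.5, so result = 0.5
  ¬x: Gödel ¬ of 0.5 = 0 (operand ≠ 0)
  (((y → x) → y) → ¬x): 0.5 > 0, so result = 0
  ((((y → x) → y) → ¬x) → x): 0 ≤ 0.5, so result = 1
  (((((y → x) → y) → ¬x) → x) → x): 1 > 0.5, so result = 0.5
Checking all 9 assignments confirms none give a value below 0.50.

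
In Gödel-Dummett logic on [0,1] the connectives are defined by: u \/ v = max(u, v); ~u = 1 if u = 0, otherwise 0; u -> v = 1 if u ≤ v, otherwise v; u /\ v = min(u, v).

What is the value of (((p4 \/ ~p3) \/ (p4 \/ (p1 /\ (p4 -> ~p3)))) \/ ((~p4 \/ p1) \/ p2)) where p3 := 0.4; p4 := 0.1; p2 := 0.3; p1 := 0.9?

~p3: Gödel ¬ of 0.4 = 0 (operand ≠ 0)
(p4 \/ ~p3) = max(0.1, 0) = 0.1
~p3: Gödel ¬ of 0.4 = 0 (operand ≠ 0)
(p4 -> ~p3): 0.1 > 0, so result = 0
(p1 /\ (p4 -> ~p3)) = min(0.9, 0) = 0
(p4 \/ (p1 /\ (p4 -> ~p3))) = max(0.1, 0) = 0.1
((p4 \/ ~p3) \/ (p4 \/ (p1 /\ (p4 -> ~p3)))) = max(0.1, 0.1) = 0.1
~p4: Gödel ¬ of 0.1 = 0 (operand ≠ 0)
(~p4 \/ p1) = max(0, 0.9) = 0.9
((~p4 \/ p1) \/ p2) = max(0.9, 0.3) = 0.9
(((p4 \/ ~p3) \/ (p4 \/ (p1 /\ (p4 -> ~p3)))) \/ ((~p4 \/ p1) \/ p2)) = max(0.1, 0.9) = 0.9

0.90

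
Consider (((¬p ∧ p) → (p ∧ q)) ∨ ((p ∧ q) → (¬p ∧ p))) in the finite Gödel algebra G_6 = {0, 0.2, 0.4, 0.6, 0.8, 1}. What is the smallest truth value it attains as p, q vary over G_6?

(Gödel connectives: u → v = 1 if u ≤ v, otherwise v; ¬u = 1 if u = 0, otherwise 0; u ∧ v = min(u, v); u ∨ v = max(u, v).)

1.00

Every assignment gives 1. For instance at p = 0, q = 0:
  ¬p: Gödel ¬ of 0 = 1 (operand is 0)
  (¬p ∧ p) = min(1, 0) = 0
  (p ∧ q) = min(0, 0) = 0
  ((¬p ∧ p) → (p ∧ q)): 0 ≤ 0, so result = 1
  (p ∧ q) = min(0, 0) = 0
  ¬p: Gödel ¬ of 0 = 1 (operand is 0)
  (¬p ∧ p) = min(1, 0) = 0
  ((p ∧ q) → (¬p ∧ p)): 0 ≤ 0, so result = 1
  (((¬p ∧ p) → (p ∧ q)) ∨ ((p ∧ q) → (¬p ∧ p))) = max(1, 1) = 1
All 36 assignments give value 1 — the formula is a G_6-tautology.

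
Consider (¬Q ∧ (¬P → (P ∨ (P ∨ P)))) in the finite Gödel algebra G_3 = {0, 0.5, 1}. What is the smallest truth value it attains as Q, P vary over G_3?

The minimum is attained at Q = 0, P = 0:
  ¬Q: Gödel ¬ of 0 = 1 (operand is 0)
  ¬P: Gödel ¬ of 0 = 1 (operand is 0)
  (P ∨ P) = max(0, 0) = 0
  (P ∨ (P ∨ P)) = max(0, 0) = 0
  (¬P → (P ∨ (P ∨ P))): 1 > 0, so result = 0
  (¬Q ∧ (¬P → (P ∨ (P ∨ P)))) = min(1, 0) = 0
Checking all 9 assignments confirms none give a value below 0.00.

0.00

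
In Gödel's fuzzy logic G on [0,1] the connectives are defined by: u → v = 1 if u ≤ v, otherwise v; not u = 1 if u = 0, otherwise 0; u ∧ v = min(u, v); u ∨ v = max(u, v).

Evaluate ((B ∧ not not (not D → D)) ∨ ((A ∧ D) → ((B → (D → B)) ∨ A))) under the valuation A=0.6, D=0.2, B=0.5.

not D: Gödel ¬ of 0.2 = 0 (operand ≠ 0)
(not D → D): 0 ≤ 0.2, so result = 1
not (not D → D): Gödel ¬ of 1 = 0 (operand ≠ 0)
not not (not D → D): Gödel ¬ of 0 = 1 (operand is 0)
(B ∧ not not (not D → D)) = min(0.5, 1) = 0.5
(A ∧ D) = min(0.6, 0.2) = 0.2
(D → B): 0.2 ≤ 0.5, so result = 1
(B → (D → B)): 0.5 ≤ 1, so result = 1
((B → (D → B)) ∨ A) = max(1, 0.6) = 1
((A ∧ D) → ((B → (D → B)) ∨ A)): 0.2 ≤ 1, so result = 1
((B ∧ not not (not D → D)) ∨ ((A ∧ D) → ((B → (D → B)) ∨ A))) = max(0.5, 1) = 1

1.00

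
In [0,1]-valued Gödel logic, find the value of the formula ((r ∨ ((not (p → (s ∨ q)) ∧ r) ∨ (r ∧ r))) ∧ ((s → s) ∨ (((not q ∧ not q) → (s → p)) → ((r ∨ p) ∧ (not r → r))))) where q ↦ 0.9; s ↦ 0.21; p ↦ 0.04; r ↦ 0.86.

0.86

(s ∨ q) = max(0.21, 0.9) = 0.9
(p → (s ∨ q)): 0.04 ≤ 0.9, so result = 1
not (p → (s ∨ q)): Gödel ¬ of 1 = 0 (operand ≠ 0)
(not (p → (s ∨ q)) ∧ r) = min(0, 0.86) = 0
(r ∧ r) = min(0.86, 0.86) = 0.86
((not (p → (s ∨ q)) ∧ r) ∨ (r ∧ r)) = max(0, 0.86) = 0.86
(r ∨ ((not (p → (s ∨ q)) ∧ r) ∨ (r ∧ r))) = max(0.86, 0.86) = 0.86
(s → s): 0.21 ≤ 0.21, so result = 1
not q: Gödel ¬ of 0.9 = 0 (operand ≠ 0)
not q: Gödel ¬ of 0.9 = 0 (operand ≠ 0)
(not q ∧ not q) = min(0, 0) = 0
(s → p): 0.21 > 0.04, so result = 0.04
((not q ∧ not q) → (s → p)): 0 ≤ 0.04, so result = 1
(r ∨ p) = max(0.86, 0.04) = 0.86
not r: Gödel ¬ of 0.86 = 0 (operand ≠ 0)
(not r → r): 0 ≤ 0.86, so result = 1
((r ∨ p) ∧ (not r → r)) = min(0.86, 1) = 0.86
(((not q ∧ not q) → (s → p)) → ((r ∨ p) ∧ (not r → r))): 1 > 0.86, so result = 0.86
((s → s) ∨ (((not q ∧ not q) → (s → p)) → ((r ∨ p) ∧ (not r → r)))) = max(1, 0.86) = 1
((r ∨ ((not (p → (s ∨ q)) ∧ r) ∨ (r ∧ r))) ∧ ((s → s) ∨ (((not q ∧ not q) → (s → p)) → ((r ∨ p) ∧ (not r → r))))) = min(0.86, 1) = 0.86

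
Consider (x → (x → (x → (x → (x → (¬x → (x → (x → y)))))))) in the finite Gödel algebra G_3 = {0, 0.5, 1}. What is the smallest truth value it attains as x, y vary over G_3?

1.00

Every assignment gives 1. For instance at x = 0, y = 0:
  ¬x: Gödel ¬ of 0 = 1 (operand is 0)
  (x → y): 0 ≤ 0, so result = 1
  (x → (x → y)): 0 ≤ 1, so result = 1
  (¬x → (x → (x → y))): 1 ≤ 1, so result = 1
  (x → (¬x → (x → (x → y)))): 0 ≤ 1, so result = 1
  (x → (x → (¬x → (x → (x → y))))): 0 ≤ 1, so result = 1
  (x → (x → (x → (¬x → (x → (x → y)))))): 0 ≤ 1, so result = 1
  (x → (x → (x → (x → (¬x → (x → (x → y))))))): 0 ≤ 1, so result = 1
  (x → (x → (x → (x → (x → (¬x → (x → (x → y)))))))): 0 ≤ 1, so result = 1
All 9 assignments give value 1 — the formula is a G_3-tautology.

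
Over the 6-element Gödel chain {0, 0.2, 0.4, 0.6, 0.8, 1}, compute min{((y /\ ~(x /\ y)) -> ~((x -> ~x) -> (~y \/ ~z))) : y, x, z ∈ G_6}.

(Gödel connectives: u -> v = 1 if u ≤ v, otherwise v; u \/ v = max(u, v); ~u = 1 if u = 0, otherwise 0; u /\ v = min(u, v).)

0.00

The minimum is attained at y = 0.2, x = 0, z = 0:
  (x /\ y) = min(0, 0.2) = 0
  ~(x /\ y): Gödel ¬ of 0 = 1 (operand is 0)
  (y /\ ~(x /\ y)) = min(0.2, 1) = 0.2
  ~x: Gödel ¬ of 0 = 1 (operand is 0)
  (x -> ~x): 0 ≤ 1, so result = 1
  ~y: Gödel ¬ of 0.2 = 0 (operand ≠ 0)
  ~z: Gödel ¬ of 0 = 1 (operand is 0)
  (~y \/ ~z) = max(0, 1) = 1
  ((x -> ~x) -> (~y \/ ~z)): 1 ≤ 1, so result = 1
  ~((x -> ~x) -> (~y \/ ~z)): Gödel ¬ of 1 = 0 (operand ≠ 0)
  ((y /\ ~(x /\ y)) -> ~((x -> ~x) -> (~y \/ ~z))): 0.2 > 0, so result = 0
Checking all 216 assignments confirms none give a value below 0.00.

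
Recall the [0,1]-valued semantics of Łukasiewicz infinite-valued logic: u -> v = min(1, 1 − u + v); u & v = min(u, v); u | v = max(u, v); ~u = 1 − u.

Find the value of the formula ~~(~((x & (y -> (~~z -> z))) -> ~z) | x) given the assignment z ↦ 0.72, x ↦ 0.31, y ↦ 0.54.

0.31

~z: Łukasiewicz ¬ gives 1 − 0.72 = 0.28
~~z: Łukasiewicz ¬ gives 1 − 0.28 = 0.72
(~~z -> z): min(1, 1 − 0.72 + 0.72) = 1
(y -> (~~z -> z)): min(1, 1 − 0.54 + 1) = 1
(x & (y -> (~~z -> z))) = min(0.31, 1) = 0.31
~z: Łukasiewicz ¬ gives 1 − 0.72 = 0.28
((x & (y -> (~~z -> z))) -> ~z): min(1, 1 − 0.31 + 0.28) = 0.97
~((x & (y -> (~~z -> z))) -> ~z): Łukasiewicz ¬ gives 1 − 0.97 = 0.03
(~((x & (y -> (~~z -> z))) -> ~z) | x) = max(0.03, 0.31) = 0.31
~(~((x & (y -> (~~z -> z))) -> ~z) | x): Łukasiewicz ¬ gives 1 − 0.31 = 0.69
~~(~((x & (y -> (~~z -> z))) -> ~z) | x): Łukasiewicz ¬ gives 1 − 0.69 = 0.31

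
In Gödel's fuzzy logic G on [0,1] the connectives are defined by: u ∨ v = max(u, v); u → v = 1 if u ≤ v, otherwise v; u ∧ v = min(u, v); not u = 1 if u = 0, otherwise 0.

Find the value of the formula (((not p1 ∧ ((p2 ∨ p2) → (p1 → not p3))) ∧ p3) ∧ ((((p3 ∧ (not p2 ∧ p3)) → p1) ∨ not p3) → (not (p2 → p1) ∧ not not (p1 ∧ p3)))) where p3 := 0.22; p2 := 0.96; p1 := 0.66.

not p1: Gödel ¬ of 0.66 = 0 (operand ≠ 0)
(p2 ∨ p2) = max(0.96, 0.96) = 0.96
not p3: Gödel ¬ of 0.22 = 0 (operand ≠ 0)
(p1 → not p3): 0.66 > 0, so result = 0
((p2 ∨ p2) → (p1 → not p3)): 0.96 > 0, so result = 0
(not p1 ∧ ((p2 ∨ p2) → (p1 → not p3))) = min(0, 0) = 0
((not p1 ∧ ((p2 ∨ p2) → (p1 → not p3))) ∧ p3) = min(0, 0.22) = 0
not p2: Gödel ¬ of 0.96 = 0 (operand ≠ 0)
(not p2 ∧ p3) = min(0, 0.22) = 0
(p3 ∧ (not p2 ∧ p3)) = min(0.22, 0) = 0
((p3 ∧ (not p2 ∧ p3)) → p1): 0 ≤ 0.66, so result = 1
not p3: Gödel ¬ of 0.22 = 0 (operand ≠ 0)
(((p3 ∧ (not p2 ∧ p3)) → p1) ∨ not p3) = max(1, 0) = 1
(p2 → p1): 0.96 > 0.66, so result = 0.66
not (p2 → p1): Gödel ¬ of 0.66 = 0 (operand ≠ 0)
(p1 ∧ p3) = min(0.66, 0.22) = 0.22
not (p1 ∧ p3): Gödel ¬ of 0.22 = 0 (operand ≠ 0)
not not (p1 ∧ p3): Gödel ¬ of 0 = 1 (operand is 0)
(not (p2 → p1) ∧ not not (p1 ∧ p3)) = min(0, 1) = 0
((((p3 ∧ (not p2 ∧ p3)) → p1) ∨ not p3) → (not (p2 → p1) ∧ not not (p1 ∧ p3))): 1 > 0, so result = 0
(((not p1 ∧ ((p2 ∨ p2) → (p1 → not p3))) ∧ p3) ∧ ((((p3 ∧ (not p2 ∧ p3)) → p1) ∨ not p3) → (not (p2 → p1) ∧ not not (p1 ∧ p3)))) = min(0, 0) = 0

0.00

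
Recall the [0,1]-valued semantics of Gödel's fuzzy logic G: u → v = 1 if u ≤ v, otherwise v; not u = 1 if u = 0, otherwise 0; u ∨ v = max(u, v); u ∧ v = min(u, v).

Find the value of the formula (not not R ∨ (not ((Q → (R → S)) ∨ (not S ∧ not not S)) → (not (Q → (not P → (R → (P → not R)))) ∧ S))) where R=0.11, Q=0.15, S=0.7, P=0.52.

1.00

not R: Gödel ¬ of 0.11 = 0 (operand ≠ 0)
not not R: Gödel ¬ of 0 = 1 (operand is 0)
(R → S): 0.11 ≤ 0.7, so result = 1
(Q → (R → S)): 0.15 ≤ 1, so result = 1
not S: Gödel ¬ of 0.7 = 0 (operand ≠ 0)
not S: Gödel ¬ of 0.7 = 0 (operand ≠ 0)
not not S: Gödel ¬ of 0 = 1 (operand is 0)
(not S ∧ not not S) = min(0, 1) = 0
((Q → (R → S)) ∨ (not S ∧ not not S)) = max(1, 0) = 1
not ((Q → (R → S)) ∨ (not S ∧ not not S)): Gödel ¬ of 1 = 0 (operand ≠ 0)
not P: Gödel ¬ of 0.52 = 0 (operand ≠ 0)
not R: Gödel ¬ of 0.11 = 0 (operand ≠ 0)
(P → not R): 0.52 > 0, so result = 0
(R → (P → not R)): 0.11 > 0, so result = 0
(not P → (R → (P → not R))): 0 ≤ 0, so result = 1
(Q → (not P → (R → (P → not R)))): 0.15 ≤ 1, so result = 1
not (Q → (not P → (R → (P → not R)))): Gödel ¬ of 1 = 0 (operand ≠ 0)
(not (Q → (not P → (R → (P → not R)))) ∧ S) = min(0, 0.7) = 0
(not ((Q → (R → S)) ∨ (not S ∧ not not S)) → (not (Q → (not P → (R → (P → not R)))) ∧ S)): 0 ≤ 0, so result = 1
(not not R ∨ (not ((Q → (R → S)) ∨ (not S ∧ not not S)) → (not (Q → (not P → (R → (P → not R)))) ∧ S))) = max(1, 1) = 1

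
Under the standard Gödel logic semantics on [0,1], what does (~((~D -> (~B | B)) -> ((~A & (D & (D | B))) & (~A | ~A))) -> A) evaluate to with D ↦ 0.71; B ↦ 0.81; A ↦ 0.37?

~D: Gödel ¬ of 0.71 = 0 (operand ≠ 0)
~B: Gödel ¬ of 0.81 = 0 (operand ≠ 0)
(~B | B) = max(0, 0.81) = 0.81
(~D -> (~B | B)): 0 ≤ 0.81, so result = 1
~A: Gödel ¬ of 0.37 = 0 (operand ≠ 0)
(D | B) = max(0.71, 0.81) = 0.81
(D & (D | B)) = min(0.71, 0.81) = 0.71
(~A & (D & (D | B))) = min(0, 0.71) = 0
~A: Gödel ¬ of 0.37 = 0 (operand ≠ 0)
~A: Gödel ¬ of 0.37 = 0 (operand ≠ 0)
(~A | ~A) = max(0, 0) = 0
((~A & (D & (D | B))) & (~A | ~A)) = min(0, 0) = 0
((~D -> (~B | B)) -> ((~A & (D & (D | B))) & (~A | ~A))): 1 > 0, so result = 0
~((~D -> (~B | B)) -> ((~A & (D & (D | B))) & (~A | ~A))): Gödel ¬ of 0 = 1 (operand is 0)
(~((~D -> (~B | B)) -> ((~A & (D & (D | B))) & (~A | ~A))) -> A): 1 > 0.37, so result = 0.37

0.37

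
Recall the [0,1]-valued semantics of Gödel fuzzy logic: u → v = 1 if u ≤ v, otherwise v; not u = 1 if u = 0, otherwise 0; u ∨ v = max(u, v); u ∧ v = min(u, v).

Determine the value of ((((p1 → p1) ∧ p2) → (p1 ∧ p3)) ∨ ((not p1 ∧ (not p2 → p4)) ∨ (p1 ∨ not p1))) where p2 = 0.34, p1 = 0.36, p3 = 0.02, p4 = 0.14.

0.36

(p1 → p1): 0.36 ≤ 0.36, so result = 1
((p1 → p1) ∧ p2) = min(1, 0.34) = 0.34
(p1 ∧ p3) = min(0.36, 0.02) = 0.02
(((p1 → p1) ∧ p2) → (p1 ∧ p3)): 0.34 > 0.02, so result = 0.02
not p1: Gödel ¬ of 0.36 = 0 (operand ≠ 0)
not p2: Gödel ¬ of 0.34 = 0 (operand ≠ 0)
(not p2 → p4): 0 ≤ 0.14, so result = 1
(not p1 ∧ (not p2 → p4)) = min(0, 1) = 0
not p1: Gödel ¬ of 0.36 = 0 (operand ≠ 0)
(p1 ∨ not p1) = max(0.36, 0) = 0.36
((not p1 ∧ (not p2 → p4)) ∨ (p1 ∨ not p1)) = max(0, 0.36) = 0.36
((((p1 → p1) ∧ p2) → (p1 ∧ p3)) ∨ ((not p1 ∧ (not p2 → p4)) ∨ (p1 ∨ not p1))) = max(0.02, 0.36) = 0.36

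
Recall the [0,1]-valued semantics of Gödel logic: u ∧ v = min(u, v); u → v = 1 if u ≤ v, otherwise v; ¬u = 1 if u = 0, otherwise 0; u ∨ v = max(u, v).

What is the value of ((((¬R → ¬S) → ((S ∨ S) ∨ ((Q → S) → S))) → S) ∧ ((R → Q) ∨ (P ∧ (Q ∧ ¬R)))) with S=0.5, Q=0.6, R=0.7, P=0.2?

¬R: Gödel ¬ of 0.7 = 0 (operand ≠ 0)
¬S: Gödel ¬ of 0.5 = 0 (operand ≠ 0)
(¬R → ¬S): 0 ≤ 0, so result = 1
(S ∨ S) = max(0.5, 0.5) = 0.5
(Q → S): 0.6 > 0.5, so result = 0.5
((Q → S) → S): 0.5 ≤ 0.5, so result = 1
((S ∨ S) ∨ ((Q → S) → S)) = max(0.5, 1) = 1
((¬R → ¬S) → ((S ∨ S) ∨ ((Q → S) → S))): 1 ≤ 1, so result = 1
(((¬R → ¬S) → ((S ∨ S) ∨ ((Q → S) → S))) → S): 1 > 0.5, so result = 0.5
(R → Q): 0.7 > 0.6, so result = 0.6
¬R: Gödel ¬ of 0.7 = 0 (operand ≠ 0)
(Q ∧ ¬R) = min(0.6, 0) = 0
(P ∧ (Q ∧ ¬R)) = min(0.2, 0) = 0
((R → Q) ∨ (P ∧ (Q ∧ ¬R))) = max(0.6, 0) = 0.6
((((¬R → ¬S) → ((S ∨ S) ∨ ((Q → S) → S))) → S) ∧ ((R → Q) ∨ (P ∧ (Q ∧ ¬R)))) = min(0.5, 0.6) = 0.5

0.50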